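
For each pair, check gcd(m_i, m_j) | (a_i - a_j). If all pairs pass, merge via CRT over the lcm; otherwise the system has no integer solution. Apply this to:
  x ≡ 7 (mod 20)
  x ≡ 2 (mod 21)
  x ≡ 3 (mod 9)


Moduli 20, 21, 9 are not pairwise coprime, so CRT works modulo lcm(m_i) when all pairwise compatibility conditions hold.
Pairwise compatibility: gcd(m_i, m_j) must divide a_i - a_j for every pair.
Merge one congruence at a time:
  Start: x ≡ 7 (mod 20).
  Combine with x ≡ 2 (mod 21): gcd(20, 21) = 1; 2 - 7 = -5, which IS divisible by 1, so compatible.
    Write x = 7 + 20·t and substitute into x ≡ 2 (mod 21): 20·t ≡ 2 − 7 = -5 (mod 21).
    Reduce coefficients mod 21: 20·t ≡ 16 (mod 21).
    The inverse of 20 mod 21 is 20 (since 20·20 = 400 = 19·21 + 1), so t ≡ 20·16 = 320 ≡ 5 (mod 21).
    Then x = 7 + 20·5 = 107, valid modulo lcm(20, 21) = 420: x ≡ 107 (mod 420).
  Combine with x ≡ 3 (mod 9): gcd(420, 9) = 3, and 3 - 107 = -104 is NOT divisible by 3.
    ⇒ system is inconsistent (no integer solution).

No solution (the system is inconsistent).


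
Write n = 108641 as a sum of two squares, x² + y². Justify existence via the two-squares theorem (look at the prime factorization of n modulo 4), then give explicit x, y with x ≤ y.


Step 1: Factor n = 108641 = 13 · 61 · 137.
Step 2: Check the mod-4 condition on each prime factor: 13 ≡ 1 (mod 4), exponent 1; 61 ≡ 1 (mod 4), exponent 1; 137 ≡ 1 (mod 4), exponent 1.
All primes ≡ 3 (mod 4) appear to even exponent (or don't appear), so by the two-squares theorem n IS expressible as a sum of two squares.
Step 3: Build a representation. Here n = 13 · 61 · 137 is a product of primes ≡ 1 (mod 4). Each prime p ≡ 1 (mod 4) is itself a sum of two squares; find a² by testing p − a² for a perfect square:
  13: 13 − 1² = 12, 13 − 2² = 9 = 3² ⇒ 13 = 2² + 3².
  61: 61 − 1² = 60, 61 − 2² = 57, 61 − 3² = 52, 61 − 4² = 45, 61 − 5² = 36 = 6² ⇒ 61 = 5² + 6².
  137: 137 − 1² = 136, 137 − 2² = 133, 137 − 3² = 128, 137 − 4² = 121 = 11² ⇒ 137 = 4² + 11².
  Combine using the Brahmagupta–Fibonacci identity (a² + b²)(c² + d²) = (ac − bd)² + (ad + bc)² = (ac + bd)² + (ad − bc)²:
  13 · 61 = 793: from (2² + 3²)(5² + 6²), take (2·5 − 3·6, 2·6 + 3·5) = (10 − 18, 12 + 15) = (-8, 27); dropping signs (only squares matter) gives (8, 27); check 8² + 27² = 64 + 729 = 793 ✓.
  793 · 137 = 108641: from (8² + 27²)(4² + 11²), take (8·4 − 27·11, 8·11 + 27·4) = (32 − 297, 88 + 108) = (-265, 196); dropping signs (only squares matter) gives (265, 196); check 265² + 196² = 70225 + 38416 = 108641 ✓.
Step 4: Order so x ≤ y and verify: 196² + 265² = 38416 + 70225 = 108641 = n. ✓

n = 108641 = 196² + 265² (one valid representation with x ≤ y).


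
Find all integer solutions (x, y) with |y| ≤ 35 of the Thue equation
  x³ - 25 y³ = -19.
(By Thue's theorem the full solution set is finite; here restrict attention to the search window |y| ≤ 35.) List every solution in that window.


The equation is x³ - 25y³ = -19. For fixed y, x³ = 25·y³ − 19, so a solution requires the RHS to be a perfect cube.
Strategy: iterate y from -35 to 35, compute RHS = 25·y³ − 19, and check whether it is a (positive or negative) perfect cube.
Check small values of y:
  y = 0: RHS = -19 is not a perfect cube.
  y = 1: RHS = 6 is not a perfect cube.
  y = -1: RHS = -44 is not a perfect cube.
  y = 2: RHS = 181 is not a perfect cube.
  y = -2: RHS = -219 is not a perfect cube.
  y = 3: RHS = 656 is not a perfect cube.
  y = -3: RHS = -694 is not a perfect cube.
Continuing the search up to |y| = 35 finds no solutions either.
No (x, y) in the scanned range satisfies the equation.

No integer solutions with |y| ≤ 35.


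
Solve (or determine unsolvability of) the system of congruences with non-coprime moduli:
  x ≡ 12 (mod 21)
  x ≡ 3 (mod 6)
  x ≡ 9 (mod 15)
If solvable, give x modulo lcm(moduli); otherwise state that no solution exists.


Moduli 21, 6, 15 are not pairwise coprime, so CRT works modulo lcm(m_i) when all pairwise compatibility conditions hold.
Pairwise compatibility: gcd(m_i, m_j) must divide a_i - a_j for every pair.
Merge one congruence at a time:
  Start: x ≡ 12 (mod 21).
  Combine with x ≡ 3 (mod 6): gcd(21, 6) = 3; 3 - 12 = -9, which IS divisible by 3, so compatible.
    Write x = 12 + 21·t and substitute into x ≡ 3 (mod 6): 21·t ≡ 3 − 12 = -9 (mod 6).
    Divide the congruence (and modulus) by g = 3: 7·t ≡ -3 (mod 2).
    Reduce coefficients mod 2: 1·t ≡ 1 (mod 2).
    So t ≡ 1 (mod 2).
    Then x = 12 + 21·1 = 33, valid modulo lcm(21, 6) = 42: x ≡ 33 (mod 42).
  Combine with x ≡ 9 (mod 15): gcd(42, 15) = 3; 9 - 33 = -24, which IS divisible by 3, so compatible.
    Write x = 33 + 42·t and substitute into x ≡ 9 (mod 15): 42·t ≡ 9 − 33 = -24 (mod 15).
    Divide the congruence (and modulus) by g = 3: 14·t ≡ -8 (mod 5).
    Reduce coefficients mod 5: 4·t ≡ 2 (mod 5).
    The inverse of 4 mod 5 is 4 (since 4·4 = 16 = 3·5 + 1), so t ≡ 4·2 = 8 ≡ 3 (mod 5).
    Then x = 33 + 42·3 = 159, valid modulo lcm(42, 15) = 210: x ≡ 159 (mod 210).
Verify: 159 mod 21 = 12, 159 mod 6 = 3, 159 mod 15 = 9.

x ≡ 159 (mod 210).


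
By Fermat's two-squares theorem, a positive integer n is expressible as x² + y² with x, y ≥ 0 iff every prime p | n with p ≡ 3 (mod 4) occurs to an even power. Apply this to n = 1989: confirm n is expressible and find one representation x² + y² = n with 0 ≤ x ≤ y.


Step 1: Factor n = 1989 = 3^2 · 13 · 17.
Step 2: Check the mod-4 condition on each prime factor: 3 ≡ 3 (mod 4), exponent 2 (must be even); 13 ≡ 1 (mod 4), exponent 1; 17 ≡ 1 (mod 4), exponent 1.
All primes ≡ 3 (mod 4) appear to even exponent (or don't appear), so by the two-squares theorem n IS expressible as a sum of two squares.
Step 3: Build a representation. Group n = k² · m with k = 3 and m = 13 · 17 = 221 (a product of primes ≡ 1 (mod 4)); a representation of m scales to one of n via (k·x)² + (k·y)² = k²(x² + y²). Each prime p ≡ 1 (mod 4) is itself a sum of two squares; find a² by testing p − a² for a perfect square:
  13: 13 − 1² = 12, 13 − 2² = 9 = 3² ⇒ 13 = 2² + 3².
  17: 17 − 1² = 16 = 4² ⇒ 17 = 1² + 4².
  Combine using the Brahmagupta–Fibonacci identity (a² + b²)(c² + d²) = (ac − bd)² + (ad + bc)² = (ac + bd)² + (ad − bc)²:
  13 · 17 = 221: from (2² + 3²)(1² + 4²), take (2·1 − 3·4, 2·4 + 3·1) = (2 − 12, 8 + 3) = (-10, 11); dropping signs (only squares matter) gives (10, 11); check 10² + 11² = 100 + 121 = 221 ✓.
  Scale by k = 3: (3·10, 3·11) = (30, 33).
Step 4: Order so x ≤ y and verify: 30² + 33² = 900 + 1089 = 1989 = n. ✓

n = 1989 = 30² + 33² (one valid representation with x ≤ y).


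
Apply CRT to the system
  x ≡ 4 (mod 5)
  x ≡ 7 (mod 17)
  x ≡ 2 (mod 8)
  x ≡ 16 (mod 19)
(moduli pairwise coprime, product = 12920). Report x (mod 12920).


Product of moduli M = 5 · 17 · 8 · 19 = 12920.
Merge one congruence at a time:
  Start: x ≡ 4 (mod 5).
  Combine with x ≡ 7 (mod 17); new modulus lcm = 85.
    Write x = 4 + 5·t and substitute into x ≡ 7 (mod 17): 5·t ≡ 7 − 4 = 3 (mod 17).
    The inverse of 5 mod 17 is 7 (since 5·7 = 35 = 2·17 + 1), so t ≡ 7·3 = 21 ≡ 4 (mod 17).
    Then x = 4 + 5·4 = 24, valid modulo lcm(5, 17) = 85: x ≡ 24 (mod 85).
  Combine with x ≡ 2 (mod 8); new modulus lcm = 680.
    Write x = 24 + 85·t and substitute into x ≡ 2 (mod 8): 85·t ≡ 2 − 24 = -22 (mod 8).
    Reduce coefficients mod 8: 5·t ≡ 2 (mod 8).
    The inverse of 5 mod 8 is 5 (since 5·5 = 25 = 3·8 + 1), so t ≡ 5·2 = 10 ≡ 2 (mod 8).
    Then x = 24 + 85·2 = 194, valid modulo lcm(85, 8) = 680: x ≡ 194 (mod 680).
  Combine with x ≡ 16 (mod 19); new modulus lcm = 12920.
    Write x = 194 + 680·t and substitute into x ≡ 16 (mod 19): 680·t ≡ 16 − 194 = -178 (mod 19).
    Reduce coefficients mod 19: 15·t ≡ 12 (mod 19).
    The inverse of 15 mod 19 is 14 (since 15·14 = 210 = 11·19 + 1), so t ≡ 14·12 = 168 ≡ 16 (mod 19).
    Then x = 194 + 680·16 = 11074, valid modulo lcm(680, 19) = 12920: x ≡ 11074 (mod 12920).
Verify against each original: 11074 mod 5 = 4, 11074 mod 17 = 7, 11074 mod 8 = 2, 11074 mod 19 = 16.

x ≡ 11074 (mod 12920).


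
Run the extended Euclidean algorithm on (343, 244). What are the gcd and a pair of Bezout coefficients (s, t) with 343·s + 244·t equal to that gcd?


Euclidean algorithm on (343, 244) — divide until remainder is 0:
  343 = 1 · 244 + 99
  244 = 2 · 99 + 46
  99 = 2 · 46 + 7
  46 = 6 · 7 + 4
  7 = 1 · 4 + 3
  4 = 1 · 3 + 1
  3 = 3 · 1 + 0
gcd(343, 244) = 1.
Track Bezout coefficients alongside the remainders: start with r₀ = 343 = a·1 + b·0 (s = 1, t = 0) and r₁ = 244 = a·0 + b·1 (s = 0, t = 1); each new remainder r_{k+1} = r_{k-1} − q_k·r_k inherits s_{k+1} = s_{k-1} − q_k·s_k, t_{k+1} = t_{k-1} − q_k·t_k, so r_k = a·s_k + b·t_k at every step:
  q = 1: r = 99, s = 1 − 1·0 = 1, t = 0 − 1·1 = -1  (check: 343·1 + 244·(-1) = 99)
  q = 2: r = 46, s = 0 − 2·1 = -2, t = 1 − 2·(-1) = 3  (check: 343·(-2) + 244·3 = 46)
  q = 2: r = 7, s = 1 − 2·(-2) = 5, t = -1 − 2·3 = -7  (check: 343·5 + 244·(-7) = 7)
  q = 6: r = 4, s = -2 − 6·5 = -32, t = 3 − 6·(-7) = 45  (check: 343·(-32) + 244·45 = 4)
  q = 1: r = 3, s = 5 − 1·(-32) = 37, t = -7 − 1·45 = -52  (check: 343·37 + 244·(-52) = 3)
  q = 1: r = 1, s = -32 − 1·37 = -69, t = 45 − 1·(-52) = 97  (check: 343·(-69) + 244·97 = 1)
The row with r = 1 (the gcd) gives the Bezout coefficients s = -69, t = 97.
Result: 343 · (-69) + 244 · (97) = 1.

gcd(343, 244) = 1; s = -69, t = 97 (check: 343·(-69) + 244·97 = 1).


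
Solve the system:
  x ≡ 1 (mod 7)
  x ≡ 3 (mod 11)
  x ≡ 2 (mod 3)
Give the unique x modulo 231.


Moduli 7, 11, 3 are pairwise coprime; by CRT there is a unique solution modulo M = 7 · 11 · 3 = 231.
Solve pairwise, accumulating the modulus:
  Start with x ≡ 1 (mod 7).
  Combine with x ≡ 3 (mod 11): since gcd(7, 11) = 1, we get a unique residue mod 77.
    Write x = 1 + 7·t and substitute into x ≡ 3 (mod 11): 7·t ≡ 3 − 1 = 2 (mod 11).
    The inverse of 7 mod 11 is 8 (since 7·8 = 56 = 5·11 + 1), so t ≡ 8·2 = 16 ≡ 5 (mod 11).
    Then x = 1 + 7·5 = 36, valid modulo lcm(7, 11) = 77: x ≡ 36 (mod 77).
  Combine with x ≡ 2 (mod 3): since gcd(77, 3) = 1, we get a unique residue mod 231.
    Write x = 36 + 77·t and substitute into x ≡ 2 (mod 3): 77·t ≡ 2 − 36 = -34 (mod 3).
    Reduce coefficients mod 3: 2·t ≡ 2 (mod 3).
    The inverse of 2 mod 3 is 2 (since 2·2 = 4 = 1·3 + 1), so t ≡ 2·2 = 4 ≡ 1 (mod 3).
    Then x = 36 + 77·1 = 113, valid modulo lcm(77, 3) = 231: x ≡ 113 (mod 231).
Verify: 113 mod 7 = 1 ✓, 113 mod 11 = 3 ✓, 113 mod 3 = 2 ✓.

x ≡ 113 (mod 231).


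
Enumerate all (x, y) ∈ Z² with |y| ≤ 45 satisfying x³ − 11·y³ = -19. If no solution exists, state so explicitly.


The equation is x³ - 11y³ = -19. For fixed y, x³ = 11·y³ − 19, so a solution requires the RHS to be a perfect cube.
Strategy: iterate y from -45 to 45, compute RHS = 11·y³ − 19, and check whether it is a (positive or negative) perfect cube.
Check small values of y:
  y = 0: RHS = -19 is not a perfect cube.
  y = 1: RHS = -8 = (-2)³ ⇒ x = -2 works.
  y = -1: RHS = -30 is not a perfect cube.
  y = 2: RHS = 69 is not a perfect cube.
  y = -2: RHS = -107 is not a perfect cube.
  y = 3: RHS = 278 is not a perfect cube.
  y = -3: RHS = -316 is not a perfect cube.
Continuing, at y = 9: RHS = 8000 = (20)³ ⇒ x = 20 works.
Searching the remaining y in |y| ≤ 45 finds no further solutions.
Collected solutions: (-2, 1), (20, 9).

Solutions (with |y| ≤ 45): (-2, 1), (20, 9).


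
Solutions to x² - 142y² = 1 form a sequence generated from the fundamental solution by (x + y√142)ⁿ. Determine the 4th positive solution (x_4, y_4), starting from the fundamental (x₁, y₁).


Step 1: Find the fundamental solution (x₁, y₁) of x² - 142y² = 1.
  Expand √142 as a continued fraction. a₀ = ⌊√142⌋ = 11; iterate m_{k+1} = d_k·a_k − m_k, d_{k+1} = (142 − m_{k+1}²)/d_k, a_{k+1} = ⌊(a₀ + m_{k+1})/d_{k+1}⌋ (starting m₀ = 0, d₀ = 1), with convergents p_k = a_k·p_{k-1} + p_{k-2}, q_k = a_k·q_{k-1} + q_{k-2} (p₋₁ = 1, q₋₁ = 0):
  k = 0: a₀ = 11; p₀/q₀ = 11/1; p₀² − 142·q₀² = 121 − 142 = -21.
  k = 1: m = 11, d = 21, a = ⌊(11 + 11)/21⌋ = 1; p/q = (1·11 + 1)/(1·1 + 0) = 12/1; p² − 142·q² = 144 − 142 = 2.
  k = 2: m = 10, d = 2, a = ⌊(11 + 10)/2⌋ = 10; p/q = (10·12 + 11)/(10·1 + 1) = 131/11; p² − 142·q² = 17161 − 17182 = -21.
  k = 3: m = 10, d = 21, a = ⌊(11 + 10)/21⌋ = 1; p/q = (1·131 + 12)/(1·11 + 1) = 143/12; p² − 142·q² = 20449 − 20448 = 1.
  The first convergent with p² − 142·q² = 1 gives the fundamental solution (x₁, y₁) = (143, 12).
Step 2: Apply the recurrence (x_{n+1}, y_{n+1}) = (x₁x_n + 142y₁y_n, x₁y_n + y₁x_n) repeatedly.
  From (x_1, y_1) = (143, 12): x_2 = 143·143 + 142·12·12 = 40897; y_2 = 143·12 + 12·143 = 3432.
  From (x_2, y_2) = (40897, 3432): x_3 = 143·40897 + 142·12·3432 = 11696399; y_3 = 143·3432 + 12·40897 = 981540.
  From (x_3, y_3) = (11696399, 981540): x_4 = 143·11696399 + 142·12·981540 = 3345129217; y_4 = 143·981540 + 12·11696399 = 280717008.
Step 3: Verify x_4² - 142·y_4² = 11189889478427033089 - 11189889478427033088 = 1 (should be 1). ✓

(x_1, y_1) = (143, 12); (x_4, y_4) = (3345129217, 280717008).


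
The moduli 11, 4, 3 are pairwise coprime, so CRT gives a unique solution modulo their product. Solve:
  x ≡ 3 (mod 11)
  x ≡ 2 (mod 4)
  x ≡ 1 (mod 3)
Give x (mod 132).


Moduli 11, 4, 3 are pairwise coprime; by CRT there is a unique solution modulo M = 11 · 4 · 3 = 132.
Solve pairwise, accumulating the modulus:
  Start with x ≡ 3 (mod 11).
  Combine with x ≡ 2 (mod 4): since gcd(11, 4) = 1, we get a unique residue mod 44.
    Write x = 3 + 11·t and substitute into x ≡ 2 (mod 4): 11·t ≡ 2 − 3 = -1 (mod 4).
    Reduce coefficients mod 4: 3·t ≡ 3 (mod 4).
    The inverse of 3 mod 4 is 3 (since 3·3 = 9 = 2·4 + 1), so t ≡ 3·3 = 9 ≡ 1 (mod 4).
    Then x = 3 + 11·1 = 14, valid modulo lcm(11, 4) = 44: x ≡ 14 (mod 44).
  Combine with x ≡ 1 (mod 3): since gcd(44, 3) = 1, we get a unique residue mod 132.
    Write x = 14 + 44·t and substitute into x ≡ 1 (mod 3): 44·t ≡ 1 − 14 = -13 (mod 3).
    Reduce coefficients mod 3: 2·t ≡ 2 (mod 3).
    The inverse of 2 mod 3 is 2 (since 2·2 = 4 = 1·3 + 1), so t ≡ 2·2 = 4 ≡ 1 (mod 3).
    Then x = 14 + 44·1 = 58, valid modulo lcm(44, 3) = 132: x ≡ 58 (mod 132).
Verify: 58 mod 11 = 3 ✓, 58 mod 4 = 2 ✓, 58 mod 3 = 1 ✓.

x ≡ 58 (mod 132).


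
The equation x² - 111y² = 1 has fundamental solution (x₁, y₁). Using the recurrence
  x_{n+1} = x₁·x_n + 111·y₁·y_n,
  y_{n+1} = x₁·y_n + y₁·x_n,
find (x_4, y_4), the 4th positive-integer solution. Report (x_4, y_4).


Step 1: Find the fundamental solution (x₁, y₁) of x² - 111y² = 1.
  Expand √111 as a continued fraction. a₀ = ⌊√111⌋ = 10; iterate m_{k+1} = d_k·a_k − m_k, d_{k+1} = (111 − m_{k+1}²)/d_k, a_{k+1} = ⌊(a₀ + m_{k+1})/d_{k+1}⌋ (starting m₀ = 0, d₀ = 1), with convergents p_k = a_k·p_{k-1} + p_{k-2}, q_k = a_k·q_{k-1} + q_{k-2} (p₋₁ = 1, q₋₁ = 0):
  k = 0: a₀ = 10; p₀/q₀ = 10/1; p₀² − 111·q₀² = 100 − 111 = -11.
  k = 1: m = 10, d = 11, a = ⌊(10 + 10)/11⌋ = 1; p/q = (1·10 + 1)/(1·1 + 0) = 11/1; p² − 111·q² = 121 − 111 = 10.
  k = 2: m = 1, d = 10, a = ⌊(10 + 1)/10⌋ = 1; p/q = (1·11 + 10)/(1·1 + 1) = 21/2; p² − 111·q² = 441 − 444 = -3.
  k = 3: m = 9, d = 3, a = ⌊(10 + 9)/3⌋ = 6; p/q = (6·21 + 11)/(6·2 + 1) = 137/13; p² − 111·q² = 18769 − 18759 = 10.
  k = 4: m = 9, d = 10, a = ⌊(10 + 9)/10⌋ = 1; p/q = (1·137 + 21)/(1·13 + 2) = 158/15; p² − 111·q² = 24964 − 24975 = -11.
  k = 5: m = 1, d = 11, a = ⌊(10 + 1)/11⌋ = 1; p/q = (1·158 + 137)/(1·15 + 13) = 295/28; p² − 111·q² = 87025 − 87024 = 1.
  The first convergent with p² − 111·q² = 1 gives the fundamental solution (x₁, y₁) = (295, 28).
Step 2: Apply the recurrence (x_{n+1}, y_{n+1}) = (x₁x_n + 111y₁y_n, x₁y_n + y₁x_n) repeatedly.
  From (x_1, y_1) = (295, 28): x_2 = 295·295 + 111·28·28 = 174049; y_2 = 295·28 + 28·295 = 16520.
  From (x_2, y_2) = (174049, 16520): x_3 = 295·174049 + 111·28·16520 = 102688615; y_3 = 295·16520 + 28·174049 = 9746772.
  From (x_3, y_3) = (102688615, 9746772): x_4 = 295·102688615 + 111·28·9746772 = 60586108801; y_4 = 295·9746772 + 28·102688615 = 5750578960.
Step 3: Verify x_4² - 111·y_4² = 3670676579646609657601 - 3670676579646609657600 = 1 (should be 1). ✓

(x_1, y_1) = (295, 28); (x_4, y_4) = (60586108801, 5750578960).


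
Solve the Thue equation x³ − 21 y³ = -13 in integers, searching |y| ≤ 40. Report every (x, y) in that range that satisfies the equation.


The equation is x³ - 21y³ = -13. For fixed y, x³ = 21·y³ − 13, so a solution requires the RHS to be a perfect cube.
Strategy: iterate y from -40 to 40, compute RHS = 21·y³ − 13, and check whether it is a (positive or negative) perfect cube.
Check small values of y:
  y = 0: RHS = -13 is not a perfect cube.
  y = 1: RHS = 8 = (2)³ ⇒ x = 2 works.
  y = -1: RHS = -34 is not a perfect cube.
  y = 2: RHS = 155 is not a perfect cube.
  y = -2: RHS = -181 is not a perfect cube.
  y = 3: RHS = 554 is not a perfect cube.
  y = -3: RHS = -580 is not a perfect cube.
Continuing, at y = 4: RHS = 1331 = (11)³ ⇒ x = 11 works.
Searching the remaining y in |y| ≤ 40 finds no further solutions.
Collected solutions: (2, 1), (11, 4).

Solutions (with |y| ≤ 40): (2, 1), (11, 4).


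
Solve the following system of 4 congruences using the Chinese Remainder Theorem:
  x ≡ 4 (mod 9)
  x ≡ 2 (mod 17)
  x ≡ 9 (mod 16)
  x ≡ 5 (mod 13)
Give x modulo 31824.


Product of moduli M = 9 · 17 · 16 · 13 = 31824.
Merge one congruence at a time:
  Start: x ≡ 4 (mod 9).
  Combine with x ≡ 2 (mod 17); new modulus lcm = 153.
    Write x = 4 + 9·t and substitute into x ≡ 2 (mod 17): 9·t ≡ 2 − 4 = -2 (mod 17).
    Reduce coefficients mod 17: 9·t ≡ 15 (mod 17).
    The inverse of 9 mod 17 is 2 (since 9·2 = 18 = 1·17 + 1), so t ≡ 2·15 = 30 ≡ 13 (mod 17).
    Then x = 4 + 9·13 = 121, valid modulo lcm(9, 17) = 153: x ≡ 121 (mod 153).
  Combine with x ≡ 9 (mod 16); new modulus lcm = 2448.
    Write x = 121 + 153·t and substitute into x ≡ 9 (mod 16): 153·t ≡ 9 − 121 = -112 (mod 16).
    Reduce coefficients mod 16: 9·t ≡ 0 (mod 16).
    The inverse of 9 mod 16 is 9 (since 9·9 = 81 = 5·16 + 1), so t ≡ 9·0 = 0 ≡ 0 (mod 16).
    Then x = 121 + 153·0 = 121, valid modulo lcm(153, 16) = 2448: x ≡ 121 (mod 2448).
  Combine with x ≡ 5 (mod 13); new modulus lcm = 31824.
    Write x = 121 + 2448·t and substitute into x ≡ 5 (mod 13): 2448·t ≡ 5 − 121 = -116 (mod 13).
    Reduce coefficients mod 13: 4·t ≡ 1 (mod 13).
    The inverse of 4 mod 13 is 10 (since 4·10 = 40 = 3·13 + 1), so t ≡ 10·1 = 10 ≡ 10 (mod 13).
    Then x = 121 + 2448·10 = 24601, valid modulo lcm(2448, 13) = 31824: x ≡ 24601 (mod 31824).
Verify against each original: 24601 mod 9 = 4, 24601 mod 17 = 2, 24601 mod 16 = 9, 24601 mod 13 = 5.

x ≡ 24601 (mod 31824).


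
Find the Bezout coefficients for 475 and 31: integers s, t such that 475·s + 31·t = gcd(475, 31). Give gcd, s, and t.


Euclidean algorithm on (475, 31) — divide until remainder is 0:
  475 = 15 · 31 + 10
  31 = 3 · 10 + 1
  10 = 10 · 1 + 0
gcd(475, 31) = 1.
Track Bezout coefficients alongside the remainders: start with r₀ = 475 = a·1 + b·0 (s = 1, t = 0) and r₁ = 31 = a·0 + b·1 (s = 0, t = 1); each new remainder r_{k+1} = r_{k-1} − q_k·r_k inherits s_{k+1} = s_{k-1} − q_k·s_k, t_{k+1} = t_{k-1} − q_k·t_k, so r_k = a·s_k + b·t_k at every step:
  q = 15: r = 10, s = 1 − 15·0 = 1, t = 0 − 15·1 = -15  (check: 475·1 + 31·(-15) = 10)
  q = 3: r = 1, s = 0 − 3·1 = -3, t = 1 − 3·(-15) = 46  (check: 475·(-3) + 31·46 = 1)
The row with r = 1 (the gcd) gives the Bezout coefficients s = -3, t = 46.
Result: 475 · (-3) + 31 · (46) = 1.

gcd(475, 31) = 1; s = -3, t = 46 (check: 475·(-3) + 31·46 = 1).


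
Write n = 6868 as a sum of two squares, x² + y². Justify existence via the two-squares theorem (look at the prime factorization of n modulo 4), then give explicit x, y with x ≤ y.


Step 1: Factor n = 6868 = 2^2 · 17 · 101.
Step 2: Check the mod-4 condition on each prime factor: 2 = 2 (special); 17 ≡ 1 (mod 4), exponent 1; 101 ≡ 1 (mod 4), exponent 1.
All primes ≡ 3 (mod 4) appear to even exponent (or don't appear), so by the two-squares theorem n IS expressible as a sum of two squares.
Step 3: Build a representation. Group n = k² · m with k = 2 and m = 17 · 101 = 1717 (a product of primes ≡ 1 (mod 4)); a representation of m scales to one of n via (k·x)² + (k·y)² = k²(x² + y²). Each prime p ≡ 1 (mod 4) is itself a sum of two squares; find a² by testing p − a² for a perfect square:
  17: 17 − 1² = 16 = 4² ⇒ 17 = 1² + 4².
  101: 101 − 1² = 100 = 10² ⇒ 101 = 1² + 10².
  Combine using the Brahmagupta–Fibonacci identity (a² + b²)(c² + d²) = (ac − bd)² + (ad + bc)² = (ac + bd)² + (ad − bc)²:
  17 · 101 = 1717: from (1² + 4²)(1² + 10²), take (1·1 − 4·10, 1·10 + 4·1) = (1 − 40, 10 + 4) = (-39, 14); dropping signs (only squares matter) gives (39, 14); check 39² + 14² = 1521 + 196 = 1717 ✓.
  Scale by k = 2: (2·39, 2·14) = (78, 28).
Step 4: Order so x ≤ y and verify: 28² + 78² = 784 + 6084 = 6868 = n. ✓

n = 6868 = 28² + 78² (one valid representation with x ≤ y).


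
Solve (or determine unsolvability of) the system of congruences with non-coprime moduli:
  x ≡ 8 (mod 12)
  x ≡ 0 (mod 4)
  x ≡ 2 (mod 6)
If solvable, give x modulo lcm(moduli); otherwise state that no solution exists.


Moduli 12, 4, 6 are not pairwise coprime, so CRT works modulo lcm(m_i) when all pairwise compatibility conditions hold.
Pairwise compatibility: gcd(m_i, m_j) must divide a_i - a_j for every pair.
Merge one congruence at a time:
  Start: x ≡ 8 (mod 12).
  Combine with x ≡ 0 (mod 4): gcd(12, 4) = 4; 0 - 8 = -8, which IS divisible by 4, so compatible.
    Write x = 8 + 12·t and substitute into x ≡ 0 (mod 4): 12·t ≡ 0 − 8 = -8 (mod 4).
    Divide the congruence (and modulus) by g = 4: 3·t ≡ -2 (mod 1).
    Modulo 1 every t works; take t = 0.
    Then x = 8 + 12·0 = 8, valid modulo lcm(12, 4) = 12: x ≡ 8 (mod 12).
  Combine with x ≡ 2 (mod 6): gcd(12, 6) = 6; 2 - 8 = -6, which IS divisible by 6, so compatible.
    Write x = 8 + 12·t and substitute into x ≡ 2 (mod 6): 12·t ≡ 2 − 8 = -6 (mod 6).
    Divide the congruence (and modulus) by g = 6: 2·t ≡ -1 (mod 1).
    Modulo 1 every t works; take t = 0.
    Then x = 8 + 12·0 = 8, valid modulo lcm(12, 6) = 12: x ≡ 8 (mod 12).
Verify: 8 mod 12 = 8, 8 mod 4 = 0, 8 mod 6 = 2.

x ≡ 8 (mod 12).


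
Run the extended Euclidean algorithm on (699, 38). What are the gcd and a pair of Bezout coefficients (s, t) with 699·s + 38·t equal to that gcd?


Euclidean algorithm on (699, 38) — divide until remainder is 0:
  699 = 18 · 38 + 15
  38 = 2 · 15 + 8
  15 = 1 · 8 + 7
  8 = 1 · 7 + 1
  7 = 7 · 1 + 0
gcd(699, 38) = 1.
Track Bezout coefficients alongside the remainders: start with r₀ = 699 = a·1 + b·0 (s = 1, t = 0) and r₁ = 38 = a·0 + b·1 (s = 0, t = 1); each new remainder r_{k+1} = r_{k-1} − q_k·r_k inherits s_{k+1} = s_{k-1} − q_k·s_k, t_{k+1} = t_{k-1} − q_k·t_k, so r_k = a·s_k + b·t_k at every step:
  q = 18: r = 15, s = 1 − 18·0 = 1, t = 0 − 18·1 = -18  (check: 699·1 + 38·(-18) = 15)
  q = 2: r = 8, s = 0 − 2·1 = -2, t = 1 − 2·(-18) = 37  (check: 699·(-2) + 38·37 = 8)
  q = 1: r = 7, s = 1 − 1·(-2) = 3, t = -18 − 1·37 = -55  (check: 699·3 + 38·(-55) = 7)
  q = 1: r = 1, s = -2 − 1·3 = -5, t = 37 − 1·(-55) = 92  (check: 699·(-5) + 38·92 = 1)
The row with r = 1 (the gcd) gives the Bezout coefficients s = -5, t = 92.
Result: 699 · (-5) + 38 · (92) = 1.

gcd(699, 38) = 1; s = -5, t = 92 (check: 699·(-5) + 38·92 = 1).


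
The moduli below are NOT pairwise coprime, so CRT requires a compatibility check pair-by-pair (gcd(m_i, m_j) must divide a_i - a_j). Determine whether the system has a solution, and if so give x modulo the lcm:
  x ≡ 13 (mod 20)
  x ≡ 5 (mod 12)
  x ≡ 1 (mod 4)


Moduli 20, 12, 4 are not pairwise coprime, so CRT works modulo lcm(m_i) when all pairwise compatibility conditions hold.
Pairwise compatibility: gcd(m_i, m_j) must divide a_i - a_j for every pair.
Merge one congruence at a time:
  Start: x ≡ 13 (mod 20).
  Combine with x ≡ 5 (mod 12): gcd(20, 12) = 4; 5 - 13 = -8, which IS divisible by 4, so compatible.
    Write x = 13 + 20·t and substitute into x ≡ 5 (mod 12): 20·t ≡ 5 − 13 = -8 (mod 12).
    Divide the congruence (and modulus) by g = 4: 5·t ≡ -2 (mod 3).
    Reduce coefficients mod 3: 2·t ≡ 1 (mod 3).
    The inverse of 2 mod 3 is 2 (since 2·2 = 4 = 1·3 + 1), so t ≡ 2·1 = 2 ≡ 2 (mod 3).
    Then x = 13 + 20·2 = 53, valid modulo lcm(20, 12) = 60: x ≡ 53 (mod 60).
  Combine with x ≡ 1 (mod 4): gcd(60, 4) = 4; 1 - 53 = -52, which IS divisible by 4, so compatible.
    Write x = 53 + 60·t and substitute into x ≡ 1 (mod 4): 60·t ≡ 1 − 53 = -52 (mod 4).
    Divide the congruence (and modulus) by g = 4: 15·t ≡ -13 (mod 1).
    Modulo 1 every t works; take t = 0.
    Then x = 53 + 60·0 = 53, valid modulo lcm(60, 4) = 60: x ≡ 53 (mod 60).
Verify: 53 mod 20 = 13, 53 mod 12 = 5, 53 mod 4 = 1.

x ≡ 53 (mod 60).


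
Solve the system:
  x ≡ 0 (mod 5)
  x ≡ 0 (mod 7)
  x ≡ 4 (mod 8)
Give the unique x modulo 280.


Moduli 5, 7, 8 are pairwise coprime; by CRT there is a unique solution modulo M = 5 · 7 · 8 = 280.
Solve pairwise, accumulating the modulus:
  Start with x ≡ 0 (mod 5).
  Combine with x ≡ 0 (mod 7): since gcd(5, 7) = 1, we get a unique residue mod 35.
    Write x = 0 + 5·t and substitute into x ≡ 0 (mod 7): 5·t ≡ 0 − 0 = 0 (mod 7).
    The inverse of 5 mod 7 is 3 (since 5·3 = 15 = 2·7 + 1), so t ≡ 3·0 = 0 ≡ 0 (mod 7).
    Then x = 0 + 5·0 = 0, valid modulo lcm(5, 7) = 35: x ≡ 0 (mod 35).
  Combine with x ≡ 4 (mod 8): since gcd(35, 8) = 1, we get a unique residue mod 280.
    Write x = 0 + 35·t and substitute into x ≡ 4 (mod 8): 35·t ≡ 4 − 0 = 4 (mod 8).
    Reduce coefficients mod 8: 3·t ≡ 4 (mod 8).
    The inverse of 3 mod 8 is 3 (since 3·3 = 9 = 1·8 + 1), so t ≡ 3·4 = 12 ≡ 4 (mod 8).
    Then x = 0 + 35·4 = 140, valid modulo lcm(35, 8) = 280: x ≡ 140 (mod 280).
Verify: 140 mod 5 = 0 ✓, 140 mod 7 = 0 ✓, 140 mod 8 = 4 ✓.

x ≡ 140 (mod 280).


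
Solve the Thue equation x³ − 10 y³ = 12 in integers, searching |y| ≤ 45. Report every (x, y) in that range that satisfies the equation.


The equation is x³ - 10y³ = 12. For fixed y, x³ = 10·y³ + 12, so a solution requires the RHS to be a perfect cube.
Strategy: iterate y from -45 to 45, compute RHS = 10·y³ + 12, and check whether it is a (positive or negative) perfect cube.
Check small values of y:
  y = 0: RHS = 12 is not a perfect cube.
  y = 1: RHS = 22 is not a perfect cube.
  y = -1: RHS = 2 is not a perfect cube.
  y = 2: RHS = 92 is not a perfect cube.
  y = -2: RHS = -68 is not a perfect cube.
  y = 3: RHS = 282 is not a perfect cube.
  y = -3: RHS = -258 is not a perfect cube.
Continuing the search up to |y| = 45 finds no solutions either.
No (x, y) in the scanned range satisfies the equation.

No integer solutions with |y| ≤ 45.


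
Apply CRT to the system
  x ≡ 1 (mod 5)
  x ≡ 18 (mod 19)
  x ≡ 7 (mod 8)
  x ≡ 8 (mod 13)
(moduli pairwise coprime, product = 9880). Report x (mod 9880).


Product of moduli M = 5 · 19 · 8 · 13 = 9880.
Merge one congruence at a time:
  Start: x ≡ 1 (mod 5).
  Combine with x ≡ 18 (mod 19); new modulus lcm = 95.
    Write x = 1 + 5·t and substitute into x ≡ 18 (mod 19): 5·t ≡ 18 − 1 = 17 (mod 19).
    The inverse of 5 mod 19 is 4 (since 5·4 = 20 = 1·19 + 1), so t ≡ 4·17 = 68 ≡ 11 (mod 19).
    Then x = 1 + 5·11 = 56, valid modulo lcm(5, 19) = 95: x ≡ 56 (mod 95).
  Combine with x ≡ 7 (mod 8); new modulus lcm = 760.
    Write x = 56 + 95·t and substitute into x ≡ 7 (mod 8): 95·t ≡ 7 − 56 = -49 (mod 8).
    Reduce coefficients mod 8: 7·t ≡ 7 (mod 8).
    The inverse of 7 mod 8 is 7 (since 7·7 = 49 = 6·8 + 1), so t ≡ 7·7 = 49 ≡ 1 (mod 8).
    Then x = 56 + 95·1 = 151, valid modulo lcm(95, 8) = 760: x ≡ 151 (mod 760).
  Combine with x ≡ 8 (mod 13); new modulus lcm = 9880.
    Write x = 151 + 760·t and substitute into x ≡ 8 (mod 13): 760·t ≡ 8 − 151 = -143 (mod 13).
    Reduce coefficients mod 13: 6·t ≡ 0 (mod 13).
    The inverse of 6 mod 13 is 11 (since 6·11 = 66 = 5·13 + 1), so t ≡ 11·0 = 0 ≡ 0 (mod 13).
    Then x = 151 + 760·0 = 151, valid modulo lcm(760, 13) = 9880: x ≡ 151 (mod 9880).
Verify against each original: 151 mod 5 = 1, 151 mod 19 = 18, 151 mod 8 = 7, 151 mod 13 = 8.

x ≡ 151 (mod 9880).


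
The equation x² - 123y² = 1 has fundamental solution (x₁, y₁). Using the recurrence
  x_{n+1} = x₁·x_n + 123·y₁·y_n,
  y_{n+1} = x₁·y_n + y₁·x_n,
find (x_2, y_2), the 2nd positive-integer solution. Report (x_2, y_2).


Step 1: Find the fundamental solution (x₁, y₁) of x² - 123y² = 1.
  Expand √123 as a continued fraction. a₀ = ⌊√123⌋ = 11; iterate m_{k+1} = d_k·a_k − m_k, d_{k+1} = (123 − m_{k+1}²)/d_k, a_{k+1} = ⌊(a₀ + m_{k+1})/d_{k+1}⌋ (starting m₀ = 0, d₀ = 1), with convergents p_k = a_k·p_{k-1} + p_{k-2}, q_k = a_k·q_{k-1} + q_{k-2} (p₋₁ = 1, q₋₁ = 0):
  k = 0: a₀ = 11; p₀/q₀ = 11/1; p₀² − 123·q₀² = 121 − 123 = -2.
  k = 1: m = 11, d = 2, a = ⌊(11 + 11)/2⌋ = 11; p/q = (11·11 + 1)/(11·1 + 0) = 122/11; p² − 123·q² = 14884 − 14883 = 1.
  The first convergent with p² − 123·q² = 1 gives the fundamental solution (x₁, y₁) = (122, 11).
Step 2: Apply the recurrence (x_{n+1}, y_{n+1}) = (x₁x_n + 123y₁y_n, x₁y_n + y₁x_n) repeatedly.
  From (x_1, y_1) = (122, 11): x_2 = 122·122 + 123·11·11 = 29767; y_2 = 122·11 + 11·122 = 2684.
Step 3: Verify x_2² - 123·y_2² = 886074289 - 886074288 = 1 (should be 1). ✓

(x_1, y_1) = (122, 11); (x_2, y_2) = (29767, 2684).


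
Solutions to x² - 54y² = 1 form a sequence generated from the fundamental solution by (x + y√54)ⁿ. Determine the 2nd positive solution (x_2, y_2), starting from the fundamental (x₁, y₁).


Step 1: Find the fundamental solution (x₁, y₁) of x² - 54y² = 1.
  Expand √54 as a continued fraction. a₀ = ⌊√54⌋ = 7; iterate m_{k+1} = d_k·a_k − m_k, d_{k+1} = (54 − m_{k+1}²)/d_k, a_{k+1} = ⌊(a₀ + m_{k+1})/d_{k+1}⌋ (starting m₀ = 0, d₀ = 1), with convergents p_k = a_k·p_{k-1} + p_{k-2}, q_k = a_k·q_{k-1} + q_{k-2} (p₋₁ = 1, q₋₁ = 0):
  k = 0: a₀ = 7; p₀/q₀ = 7/1; p₀² − 54·q₀² = 49 − 54 = -5.
  k = 1: m = 7, d = 5, a = ⌊(7 + 7)/5⌋ = 2; p/q = (2·7 + 1)/(2·1 + 0) = 15/2; p² − 54·q² = 225 − 216 = 9.
  k = 2: m = 3, d = 9, a = ⌊(7 + 3)/9⌋ = 1; p/q = (1·15 + 7)/(1·2 + 1) = 22/3; p² − 54·q² = 484 − 486 = -2.
  k = 3: m = 6, d = 2, a = ⌊(7 + 6)/2⌋ = 6; p/q = (6·22 + 15)/(6·3 + 2) = 147/20; p² − 54·q² = 21609 − 21600 = 9.
  k = 4: m = 6, d = 9, a = ⌊(7 + 6)/9⌋ = 1; p/q = (1·147 + 22)/(1·20 + 3) = 169/23; p² − 54·q² = 28561 − 28566 = -5.
  k = 5: m = 3, d = 5, a = ⌊(7 + 3)/5⌋ = 2; p/q = (2·169 + 147)/(2·23 + 20) = 485/66; p² − 54·q² = 235225 − 235224 = 1.
  The first convergent with p² − 54·q² = 1 gives the fundamental solution (x₁, y₁) = (485, 66).
Step 2: Apply the recurrence (x_{n+1}, y_{n+1}) = (x₁x_n + 54y₁y_n, x₁y_n + y₁x_n) repeatedly.
  From (x_1, y_1) = (485, 66): x_2 = 485·485 + 54·66·66 = 470449; y_2 = 485·66 + 66·485 = 64020.
Step 3: Verify x_2² - 54·y_2² = 221322261601 - 221322261600 = 1 (should be 1). ✓

(x_1, y_1) = (485, 66); (x_2, y_2) = (470449, 64020).


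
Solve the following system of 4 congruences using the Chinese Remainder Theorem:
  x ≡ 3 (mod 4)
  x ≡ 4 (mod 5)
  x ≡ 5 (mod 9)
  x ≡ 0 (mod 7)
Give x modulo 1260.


Product of moduli M = 4 · 5 · 9 · 7 = 1260.
Merge one congruence at a time:
  Start: x ≡ 3 (mod 4).
  Combine with x ≡ 4 (mod 5); new modulus lcm = 20.
    Write x = 3 + 4·t and substitute into x ≡ 4 (mod 5): 4·t ≡ 4 − 3 = 1 (mod 5).
    The inverse of 4 mod 5 is 4 (since 4·4 = 16 = 3·5 + 1), so t ≡ 4·1 = 4 ≡ 4 (mod 5).
    Then x = 3 + 4·4 = 19, valid modulo lcm(4, 5) = 20: x ≡ 19 (mod 20).
  Combine with x ≡ 5 (mod 9); new modulus lcm = 180.
    Write x = 19 + 20·t and substitute into x ≡ 5 (mod 9): 20·t ≡ 5 − 19 = -14 (mod 9).
    Reduce coefficients mod 9: 2·t ≡ 4 (mod 9).
    The inverse of 2 mod 9 is 5 (since 2·5 = 10 = 1·9 + 1), so t ≡ 5·4 = 20 ≡ 2 (mod 9).
    Then x = 19 + 20·2 = 59, valid modulo lcm(20, 9) = 180: x ≡ 59 (mod 180).
  Combine with x ≡ 0 (mod 7); new modulus lcm = 1260.
    Write x = 59 + 180·t and substitute into x ≡ 0 (mod 7): 180·t ≡ 0 − 59 = -59 (mod 7).
    Reduce coefficients mod 7: 5·t ≡ 4 (mod 7).
    The inverse of 5 mod 7 is 3 (since 5·3 = 15 = 2·7 + 1), so t ≡ 3·4 = 12 ≡ 5 (mod 7).
    Then x = 59 + 180·5 = 959, valid modulo lcm(180, 7) = 1260: x ≡ 959 (mod 1260).
Verify against each original: 959 mod 4 = 3, 959 mod 5 = 4, 959 mod 9 = 5, 959 mod 7 = 0.

x ≡ 959 (mod 1260).


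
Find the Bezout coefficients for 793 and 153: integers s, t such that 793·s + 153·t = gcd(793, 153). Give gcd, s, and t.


Euclidean algorithm on (793, 153) — divide until remainder is 0:
  793 = 5 · 153 + 28
  153 = 5 · 28 + 13
  28 = 2 · 13 + 2
  13 = 6 · 2 + 1
  2 = 2 · 1 + 0
gcd(793, 153) = 1.
Track Bezout coefficients alongside the remainders: start with r₀ = 793 = a·1 + b·0 (s = 1, t = 0) and r₁ = 153 = a·0 + b·1 (s = 0, t = 1); each new remainder r_{k+1} = r_{k-1} − q_k·r_k inherits s_{k+1} = s_{k-1} − q_k·s_k, t_{k+1} = t_{k-1} − q_k·t_k, so r_k = a·s_k + b·t_k at every step:
  q = 5: r = 28, s = 1 − 5·0 = 1, t = 0 − 5·1 = -5  (check: 793·1 + 153·(-5) = 28)
  q = 5: r = 13, s = 0 − 5·1 = -5, t = 1 − 5·(-5) = 26  (check: 793·(-5) + 153·26 = 13)
  q = 2: r = 2, s = 1 − 2·(-5) = 11, t = -5 − 2·26 = -57  (check: 793·11 + 153·(-57) = 2)
  q = 6: r = 1, s = -5 − 6·11 = -71, t = 26 − 6·(-57) = 368  (check: 793·(-71) + 153·368 = 1)
The row with r = 1 (the gcd) gives the Bezout coefficients s = -71, t = 368.
Result: 793 · (-71) + 153 · (368) = 1.

gcd(793, 153) = 1; s = -71, t = 368 (check: 793·(-71) + 153·368 = 1).


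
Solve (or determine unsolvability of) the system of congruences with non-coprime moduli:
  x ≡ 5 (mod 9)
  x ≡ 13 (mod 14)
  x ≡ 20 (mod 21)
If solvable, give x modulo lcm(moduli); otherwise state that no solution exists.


Moduli 9, 14, 21 are not pairwise coprime, so CRT works modulo lcm(m_i) when all pairwise compatibility conditions hold.
Pairwise compatibility: gcd(m_i, m_j) must divide a_i - a_j for every pair.
Merge one congruence at a time:
  Start: x ≡ 5 (mod 9).
  Combine with x ≡ 13 (mod 14): gcd(9, 14) = 1; 13 - 5 = 8, which IS divisible by 1, so compatible.
    Write x = 5 + 9·t and substitute into x ≡ 13 (mod 14): 9·t ≡ 13 − 5 = 8 (mod 14).
    The inverse of 9 mod 14 is 11 (since 9·11 = 99 = 7·14 + 1), so t ≡ 11·8 = 88 ≡ 4 (mod 14).
    Then x = 5 + 9·4 = 41, valid modulo lcm(9, 14) = 126: x ≡ 41 (mod 126).
  Combine with x ≡ 20 (mod 21): gcd(126, 21) = 21; 20 - 41 = -21, which IS divisible by 21, so compatible.
    Write x = 41 + 126·t and substitute into x ≡ 20 (mod 21): 126·t ≡ 20 − 41 = -21 (mod 21).
    Divide the congruence (and modulus) by g = 21: 6·t ≡ -1 (mod 1).
    Modulo 1 every t works; take t = 0.
    Then x = 41 + 126·0 = 41, valid modulo lcm(126, 21) = 126: x ≡ 41 (mod 126).
Verify: 41 mod 9 = 5, 41 mod 14 = 13, 41 mod 21 = 20.

x ≡ 41 (mod 126).


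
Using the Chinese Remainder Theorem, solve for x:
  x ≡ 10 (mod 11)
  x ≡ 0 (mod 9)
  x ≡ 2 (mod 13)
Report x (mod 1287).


Moduli 11, 9, 13 are pairwise coprime; by CRT there is a unique solution modulo M = 11 · 9 · 13 = 1287.
Solve pairwise, accumulating the modulus:
  Start with x ≡ 10 (mod 11).
  Combine with x ≡ 0 (mod 9): since gcd(11, 9) = 1, we get a unique residue mod 99.
    Write x = 10 + 11·t and substitute into x ≡ 0 (mod 9): 11·t ≡ 0 − 10 = -10 (mod 9).
    Reduce coefficients mod 9: 2·t ≡ 8 (mod 9).
    The inverse of 2 mod 9 is 5 (since 2·5 = 10 = 1·9 + 1), so t ≡ 5·8 = 40 ≡ 4 (mod 9).
    Then x = 10 + 11·4 = 54, valid modulo lcm(11, 9) = 99: x ≡ 54 (mod 99).
  Combine with x ≡ 2 (mod 13): since gcd(99, 13) = 1, we get a unique residue mod 1287.
    Write x = 54 + 99·t and substitute into x ≡ 2 (mod 13): 99·t ≡ 2 − 54 = -52 (mod 13).
    Reduce coefficients mod 13: 8·t ≡ 0 (mod 13).
    The inverse of 8 mod 13 is 5 (since 8·5 = 40 = 3·13 + 1), so t ≡ 5·0 = 0 ≡ 0 (mod 13).
    Then x = 54 + 99·0 = 54, valid modulo lcm(99, 13) = 1287: x ≡ 54 (mod 1287).
Verify: 54 mod 11 = 10 ✓, 54 mod 9 = 0 ✓, 54 mod 13 = 2 ✓.

x ≡ 54 (mod 1287).


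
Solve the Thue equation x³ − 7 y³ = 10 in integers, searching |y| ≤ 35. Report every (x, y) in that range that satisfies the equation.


The equation is x³ - 7y³ = 10. For fixed y, x³ = 7·y³ + 10, so a solution requires the RHS to be a perfect cube.
Strategy: iterate y from -35 to 35, compute RHS = 7·y³ + 10, and check whether it is a (positive or negative) perfect cube.
Check small values of y:
  y = 0: RHS = 10 is not a perfect cube.
  y = 1: RHS = 17 is not a perfect cube.
  y = -1: RHS = 3 is not a perfect cube.
  y = 2: RHS = 66 is not a perfect cube.
  y = -2: RHS = -46 is not a perfect cube.
  y = 3: RHS = 199 is not a perfect cube.
  y = -3: RHS = -179 is not a perfect cube.
Continuing the search up to |y| = 35 finds no solutions either.
No (x, y) in the scanned range satisfies the equation.

No integer solutions with |y| ≤ 35.


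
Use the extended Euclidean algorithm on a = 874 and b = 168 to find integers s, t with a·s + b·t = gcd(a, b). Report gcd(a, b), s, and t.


Euclidean algorithm on (874, 168) — divide until remainder is 0:
  874 = 5 · 168 + 34
  168 = 4 · 34 + 32
  34 = 1 · 32 + 2
  32 = 16 · 2 + 0
gcd(874, 168) = 2.
Track Bezout coefficients alongside the remainders: start with r₀ = 874 = a·1 + b·0 (s = 1, t = 0) and r₁ = 168 = a·0 + b·1 (s = 0, t = 1); each new remainder r_{k+1} = r_{k-1} − q_k·r_k inherits s_{k+1} = s_{k-1} − q_k·s_k, t_{k+1} = t_{k-1} − q_k·t_k, so r_k = a·s_k + b·t_k at every step:
  q = 5: r = 34, s = 1 − 5·0 = 1, t = 0 − 5·1 = -5  (check: 874·1 + 168·(-5) = 34)
  q = 4: r = 32, s = 0 − 4·1 = -4, t = 1 − 4·(-5) = 21  (check: 874·(-4) + 168·21 = 32)
  q = 1: r = 2, s = 1 − 1·(-4) = 5, t = -5 − 1·21 = -26  (check: 874·5 + 168·(-26) = 2)
The row with r = 2 (the gcd) gives the Bezout coefficients s = 5, t = -26.
Result: 874 · (5) + 168 · (-26) = 2.

gcd(874, 168) = 2; s = 5, t = -26 (check: 874·5 + 168·(-26) = 2).


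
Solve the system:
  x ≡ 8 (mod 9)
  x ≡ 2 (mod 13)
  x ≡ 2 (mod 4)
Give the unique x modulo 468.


Moduli 9, 13, 4 are pairwise coprime; by CRT there is a unique solution modulo M = 9 · 13 · 4 = 468.
Solve pairwise, accumulating the modulus:
  Start with x ≡ 8 (mod 9).
  Combine with x ≡ 2 (mod 13): since gcd(9, 13) = 1, we get a unique residue mod 117.
    Write x = 8 + 9·t and substitute into x ≡ 2 (mod 13): 9·t ≡ 2 − 8 = -6 (mod 13).
    Reduce coefficients mod 13: 9·t ≡ 7 (mod 13).
    The inverse of 9 mod 13 is 3 (since 9·3 = 27 = 2·13 + 1), so t ≡ 3·7 = 21 ≡ 8 (mod 13).
    Then x = 8 + 9·8 = 80, valid modulo lcm(9, 13) = 117: x ≡ 80 (mod 117).
  Combine with x ≡ 2 (mod 4): since gcd(117, 4) = 1, we get a unique residue mod 468.
    Write x = 80 + 117·t and substitute into x ≡ 2 (mod 4): 117·t ≡ 2 − 80 = -78 (mod 4).
    Reduce coefficients mod 4: 1·t ≡ 2 (mod 4).
    So t ≡ 2 (mod 4).
    Then x = 80 + 117·2 = 314, valid modulo lcm(117, 4) = 468: x ≡ 314 (mod 468).
Verify: 314 mod 9 = 8 ✓, 314 mod 13 = 2 ✓, 314 mod 4 = 2 ✓.

x ≡ 314 (mod 468).
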